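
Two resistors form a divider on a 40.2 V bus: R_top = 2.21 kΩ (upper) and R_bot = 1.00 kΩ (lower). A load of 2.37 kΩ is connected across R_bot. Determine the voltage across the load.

The load sits in parallel with R_bot: R_bot‖R_L = (1.00 × 2.37) / (1.00 + 2.37) = 0.7033 kΩ.
V_out = 40.2 × 0.7033 / (2.21 + 0.7033) = 40.2 × 0.7033/2.913 = 9.70 V.

V_out ≈ 9.70 V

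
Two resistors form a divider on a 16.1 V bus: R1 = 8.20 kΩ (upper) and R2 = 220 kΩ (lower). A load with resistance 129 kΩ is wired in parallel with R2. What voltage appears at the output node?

The load sits in parallel with R2: R2‖R_L = (220 × 129) / (220 + 129) = 81.32 kΩ.
V_out = 16.1 × 81.32 / (8.20 + 81.32) = 16.1 × 81.32/89.52 = 14.6 V.

V_out ≈ 14.6 V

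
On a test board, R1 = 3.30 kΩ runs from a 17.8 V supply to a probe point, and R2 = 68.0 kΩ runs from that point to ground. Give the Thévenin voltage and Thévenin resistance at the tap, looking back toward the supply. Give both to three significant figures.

V_th = 17.0 V, R_th = 3.15 kΩ

V_th is the open-circuit tap voltage: 17.8 × 68.0/(3.30 + 68.0) = 17.0 V.
With the supply zeroed, R1 and R2 appear in parallel from the tap: R_th = R1‖R2 = (3.30 × 68.0)/71.30 = 3.15 kΩ.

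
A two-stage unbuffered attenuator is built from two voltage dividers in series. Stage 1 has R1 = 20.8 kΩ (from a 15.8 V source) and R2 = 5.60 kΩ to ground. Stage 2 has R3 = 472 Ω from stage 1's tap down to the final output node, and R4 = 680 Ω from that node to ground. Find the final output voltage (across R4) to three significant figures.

Stage 2 presents R3+R4 = 1152 Ω as a load on stage 1's tap.
Stage 1's lower leg becomes R2‖(R3+R4) = 955.5 Ω, so V_mid = 15.8 × 955.5/21760 = 0.6939 V.
Stage 2 is itself unloaded: V_out = V_mid × R4/(R3+R4) = 0.6939 × 680/1152 = 0.410 V.

V_out ≈ 0.410 V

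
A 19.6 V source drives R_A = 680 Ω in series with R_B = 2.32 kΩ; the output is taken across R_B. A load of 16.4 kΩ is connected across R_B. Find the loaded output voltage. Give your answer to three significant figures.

The load sits in parallel with R_B: R_B‖R_L = (2320 × 16400) / (2320 + 16400) = 2032 Ω.
V_out = 19.6 × 2032 / (680 + 2032) = 19.6 × 2032/2712 = 14.7 V.

V_out ≈ 14.7 V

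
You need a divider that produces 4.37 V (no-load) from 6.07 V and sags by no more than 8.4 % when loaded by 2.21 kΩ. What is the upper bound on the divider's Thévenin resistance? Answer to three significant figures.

R_th ≤ 203 Ω

Loading drop = R_th/(R_th + R_L) ≤ 0.0840, so R_th ≤ R_L · ε/(1−ε) = 2.21 kΩ × 0.0840/0.9160 = 203 Ω.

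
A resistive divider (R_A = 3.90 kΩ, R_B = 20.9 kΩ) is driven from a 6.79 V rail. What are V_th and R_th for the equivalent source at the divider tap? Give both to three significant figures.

V_th is the open-circuit tap voltage: 6.79 × 20.9/(3.90 + 20.9) = 5.72 V.
With the supply zeroed, R_A and R_B appear in parallel from the tap: R_th = R_A‖R_B = (3.90 × 20.9)/24.80 = 3.29 kΩ.

V_th = 5.72 V, R_th = 3.29 kΩ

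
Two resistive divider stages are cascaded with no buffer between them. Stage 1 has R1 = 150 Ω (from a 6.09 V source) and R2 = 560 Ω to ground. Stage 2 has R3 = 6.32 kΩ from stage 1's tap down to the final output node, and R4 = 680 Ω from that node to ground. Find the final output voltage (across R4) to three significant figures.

Stage 2 presents R3+R4 = 7000 Ω as a load on stage 1's tap.
Stage 1's lower leg becomes R2‖(R3+R4) = 518.5 Ω, so V_mid = 6.09 × 518.5/668.5 = 4.724 V.
Stage 2 is itself unloaded: V_out = V_mid × R4/(R3+R4) = 4.724 × 680/7000 = 0.459 V.

V_out ≈ 0.459 V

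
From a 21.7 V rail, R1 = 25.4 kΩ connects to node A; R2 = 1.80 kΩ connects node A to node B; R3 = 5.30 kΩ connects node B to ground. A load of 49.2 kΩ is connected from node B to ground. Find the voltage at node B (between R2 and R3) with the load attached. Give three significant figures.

V ≈ 3.25 V

At node B, R3 is in parallel with the load: R3‖R_L = 4.785 kΩ.
Below node A the resistance is R2 + (R3‖R_L) = 6.585 kΩ, so V_A = 21.7 × 6.585/31.98 = 4.467 V.
Then V_B = V_A × (R3‖R_L)/(R2 + R3‖R_L) = 4.467 × 4.785/6.585 = 3.25 V.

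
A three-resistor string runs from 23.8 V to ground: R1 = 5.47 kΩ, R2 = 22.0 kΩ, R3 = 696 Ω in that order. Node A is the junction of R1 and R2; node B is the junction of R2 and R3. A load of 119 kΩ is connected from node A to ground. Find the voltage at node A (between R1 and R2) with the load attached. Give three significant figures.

Below node A the series string R2+R3 = 22700 Ω sits in parallel with the 119000 Ω load: 19060 Ω.
V_A = 23.8 × 19060/(5470 + 19060) = 18.5 V.

V ≈ 18.5 V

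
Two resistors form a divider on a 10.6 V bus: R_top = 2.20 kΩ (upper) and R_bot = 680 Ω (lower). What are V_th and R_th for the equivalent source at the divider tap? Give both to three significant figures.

V_th = 2.50 V, R_th = 519 Ω

V_th is the open-circuit tap voltage: 10.6 × 680/(2200 + 680) = 2.50 V.
With the supply zeroed, R_top and R_bot appear in parallel from the tap: R_th = R_top‖R_bot = (2200 × 680)/2880 = 519 Ω.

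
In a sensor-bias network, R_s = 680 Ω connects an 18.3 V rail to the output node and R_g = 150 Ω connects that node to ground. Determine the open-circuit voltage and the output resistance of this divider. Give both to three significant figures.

V_th = 3.31 V, R_th = 123 Ω

V_th is the open-circuit tap voltage: 18.3 × 150/(680 + 150) = 3.31 V.
With the supply zeroed, R_s and R_g appear in parallel from the tap: R_th = R_s‖R_g = (680 × 150)/830.0 = 123 Ω.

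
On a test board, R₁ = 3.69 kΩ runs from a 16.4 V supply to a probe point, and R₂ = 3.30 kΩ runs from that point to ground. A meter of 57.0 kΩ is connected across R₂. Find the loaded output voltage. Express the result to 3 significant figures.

V_out ≈ 7.51 V

The load sits in parallel with R₂: R₂‖R_L = (3.30 × 57.0) / (3.30 + 57.0) = 3.119 kΩ.
V_out = 16.4 × 3.119 / (3.69 + 3.119) = 16.4 × 3.119/6.809 = 7.51 V.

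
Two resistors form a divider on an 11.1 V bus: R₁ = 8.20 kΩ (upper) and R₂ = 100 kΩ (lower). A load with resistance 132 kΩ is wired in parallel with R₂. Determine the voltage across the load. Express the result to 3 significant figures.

V_out ≈ 9.70 V

The load sits in parallel with R₂: R₂‖R_L = (100 × 132) / (100 + 132) = 56.90 kΩ.
V_out = 11.1 × 56.90 / (8.20 + 56.90) = 11.1 × 56.90/65.10 = 9.70 V.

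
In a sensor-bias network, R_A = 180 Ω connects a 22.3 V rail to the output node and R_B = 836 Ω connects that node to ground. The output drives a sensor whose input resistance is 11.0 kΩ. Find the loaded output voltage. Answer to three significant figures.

The load sits in parallel with R_B: R_B‖R_L = (836 × 11000) / (836 + 11000) = 777.0 Ω.
V_out = 22.3 × 777.0 / (180 + 777.0) = 22.3 × 777.0/957.0 = 18.1 V.

V_out ≈ 18.1 V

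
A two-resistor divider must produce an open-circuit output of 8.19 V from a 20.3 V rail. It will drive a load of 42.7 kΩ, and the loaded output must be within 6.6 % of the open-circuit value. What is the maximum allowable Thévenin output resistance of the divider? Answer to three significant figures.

Loading drop = R_th/(R_th + R_L) ≤ 0.0660, so R_th ≤ R_L · ε/(1−ε) = 42.7 kΩ × 0.0660/0.9340 = 3.02 kΩ.

R_th ≤ 3.02 kΩ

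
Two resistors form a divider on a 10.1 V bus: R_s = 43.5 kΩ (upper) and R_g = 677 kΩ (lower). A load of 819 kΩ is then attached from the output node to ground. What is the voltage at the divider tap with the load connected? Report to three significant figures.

V_out ≈ 9.04 V

The load sits in parallel with R_g: R_g‖R_L = (677 × 819) / (677 + 819) = 370.6 kΩ.
V_out = 10.1 × 370.6 / (43.5 + 370.6) = 10.1 × 370.6/414.1 = 9.04 V.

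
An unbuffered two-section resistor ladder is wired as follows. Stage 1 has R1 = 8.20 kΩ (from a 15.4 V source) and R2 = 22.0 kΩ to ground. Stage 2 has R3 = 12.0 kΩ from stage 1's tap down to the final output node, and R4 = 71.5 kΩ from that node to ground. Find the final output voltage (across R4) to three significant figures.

V_out ≈ 8.96 V

Stage 2 presents R3+R4 = 83.50 kΩ as a load on stage 1's tap.
Stage 1's lower leg becomes R2‖(R3+R4) = 17.41 kΩ, so V_mid = 15.4 × 17.41/25.61 = 10.47 V.
Stage 2 is itself unloaded: V_out = V_mid × R4/(R3+R4) = 10.47 × 71.5/83.50 = 8.96 V.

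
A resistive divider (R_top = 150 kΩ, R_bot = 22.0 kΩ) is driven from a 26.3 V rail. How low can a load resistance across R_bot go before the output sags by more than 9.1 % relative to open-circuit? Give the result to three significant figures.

R_L(min) ≈ 192 kΩ

Output resistance R_th = R_top‖R_bot = (150 × 22.0)/172.0 = 19.19 kΩ.
The fractional drop is R_th/(R_th + R_L); requiring this ≤ 0.0910 gives R_L ≥ R_th(1/0.0910 − 1) = 19.19 × 9.989 = 192 kΩ.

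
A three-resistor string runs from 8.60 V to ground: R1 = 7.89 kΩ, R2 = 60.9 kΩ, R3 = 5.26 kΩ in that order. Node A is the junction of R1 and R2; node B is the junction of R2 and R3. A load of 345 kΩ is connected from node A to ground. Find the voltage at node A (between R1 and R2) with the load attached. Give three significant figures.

Below node A the series string R2+R3 = 66.16 kΩ sits in parallel with the 345 kΩ load: 55.51 kΩ.
V_A = 8.60 × 55.51/(7.89 + 55.51) = 7.53 V.

V ≈ 7.53 V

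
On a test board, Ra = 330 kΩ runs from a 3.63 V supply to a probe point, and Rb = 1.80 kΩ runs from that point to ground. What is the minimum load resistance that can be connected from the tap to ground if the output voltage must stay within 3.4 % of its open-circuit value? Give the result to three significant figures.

R_L(min) ≈ 50.9 kΩ

Output resistance R_th = Ra‖Rb = (330 × 1.80)/331.8 = 1.790 kΩ.
The fractional drop is R_th/(R_th + R_L); requiring this ≤ 0.0340 gives R_L ≥ R_th(1/0.0340 − 1) = 1.790 × 28.41 = 50.9 kΩ.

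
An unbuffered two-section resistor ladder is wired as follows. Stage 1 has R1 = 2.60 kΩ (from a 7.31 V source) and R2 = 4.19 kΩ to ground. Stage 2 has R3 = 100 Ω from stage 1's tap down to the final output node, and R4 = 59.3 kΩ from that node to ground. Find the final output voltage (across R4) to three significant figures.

Stage 2 presents R3+R4 = 59400 Ω as a load on stage 1's tap.
Stage 1's lower leg becomes R2‖(R3+R4) = 3914 Ω, so V_mid = 7.31 × 3914/6514 = 4.392 V.
Stage 2 is itself unloaded: V_out = V_mid × R4/(R3+R4) = 4.392 × 59300/59400 = 4.38 V.

V_out ≈ 4.38 V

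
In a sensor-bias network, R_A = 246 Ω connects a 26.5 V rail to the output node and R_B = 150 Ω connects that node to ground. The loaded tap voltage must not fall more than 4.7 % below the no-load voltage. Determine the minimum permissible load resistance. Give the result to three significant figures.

R_L(min) ≈ 1.89 kΩ

Output resistance R_th = R_A‖R_B = (246 × 150)/396.0 = 93.18 Ω.
The fractional drop is R_th/(R_th + R_L); requiring this ≤ 0.0470 gives R_L ≥ R_th(1/0.0470 − 1) = 93.18 × 20.28 = 1.89 kΩ.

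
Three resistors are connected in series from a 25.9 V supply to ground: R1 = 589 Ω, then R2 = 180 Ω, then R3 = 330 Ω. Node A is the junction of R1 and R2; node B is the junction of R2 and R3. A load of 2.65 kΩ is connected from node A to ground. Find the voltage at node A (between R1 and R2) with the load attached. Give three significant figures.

V ≈ 10.9 V

Below node A the series string R2+R3 = 510.0 Ω sits in parallel with the 2650 Ω load: 427.7 Ω.
V_A = 25.9 × 427.7/(589 + 427.7) = 10.9 V.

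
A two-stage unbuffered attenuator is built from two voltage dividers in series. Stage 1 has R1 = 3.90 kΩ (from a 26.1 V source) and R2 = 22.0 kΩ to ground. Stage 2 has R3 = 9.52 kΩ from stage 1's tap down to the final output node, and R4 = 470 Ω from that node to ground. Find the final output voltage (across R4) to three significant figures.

V_out ≈ 0.783 V

Stage 2 presents R3+R4 = 9990 Ω as a load on stage 1's tap.
Stage 1's lower leg becomes R2‖(R3+R4) = 6870 Ω, so V_mid = 26.1 × 6870/10770 = 16.65 V.
Stage 2 is itself unloaded: V_out = V_mid × R4/(R3+R4) = 16.65 × 470/9990 = 0.783 V.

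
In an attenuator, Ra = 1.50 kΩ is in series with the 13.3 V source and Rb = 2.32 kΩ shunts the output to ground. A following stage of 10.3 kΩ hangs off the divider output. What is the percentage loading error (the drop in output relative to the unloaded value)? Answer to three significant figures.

The divider's output (Thévenin) resistance is Ra‖Rb = 0.9110 kΩ.
Fractional drop under load = R_th/(R_th + R_L) = 0.9110 / (0.9110 + 10.3) = 0.08126.
So the output falls by 8.13 %.

8.13 %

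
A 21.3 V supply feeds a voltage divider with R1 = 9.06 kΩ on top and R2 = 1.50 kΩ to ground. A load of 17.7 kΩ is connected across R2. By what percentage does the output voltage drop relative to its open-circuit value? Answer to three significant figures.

The divider's output (Thévenin) resistance is R1‖R2 = 1.287 kΩ.
Fractional drop under load = R_th/(R_th + R_L) = 1.287 / (1.287 + 17.7) = 0.06778.
So the output falls by 6.78 %.

6.78 %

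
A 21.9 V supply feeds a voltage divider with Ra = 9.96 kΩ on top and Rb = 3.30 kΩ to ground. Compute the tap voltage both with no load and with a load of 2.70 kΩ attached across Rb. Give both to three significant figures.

Unloaded: 5.45 V; loaded: 2.84 V

Open-circuit: V = 21.9 × 3.30/(9.96 + 3.30) = 5.45 V.
With the load, Rb becomes Rb‖R_L = 1.485 kΩ, so V = 21.9 × 1.485/11.45 = 2.84 V.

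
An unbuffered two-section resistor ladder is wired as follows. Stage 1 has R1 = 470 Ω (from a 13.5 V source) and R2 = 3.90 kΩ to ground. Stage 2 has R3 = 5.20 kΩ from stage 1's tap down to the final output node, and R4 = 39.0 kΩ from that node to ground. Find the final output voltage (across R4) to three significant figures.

Stage 2 presents R3+R4 = 44200 Ω as a load on stage 1's tap.
Stage 1's lower leg becomes R2‖(R3+R4) = 3584 Ω, so V_mid = 13.5 × 3584/4054 = 11.93 V.
Stage 2 is itself unloaded: V_out = V_mid × R4/(R3+R4) = 11.93 × 39000/44200 = 10.5 V.

V_out ≈ 10.5 V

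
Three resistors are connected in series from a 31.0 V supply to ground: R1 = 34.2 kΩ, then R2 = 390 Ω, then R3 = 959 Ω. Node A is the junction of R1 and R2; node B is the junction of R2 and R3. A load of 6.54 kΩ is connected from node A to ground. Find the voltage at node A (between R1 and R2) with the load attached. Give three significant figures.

V ≈ 0.982 V

Below node A the series string R2+R3 = 1349 Ω sits in parallel with the 6540 Ω load: 1118 Ω.
V_A = 31.0 × 1118/(34200 + 1118) = 0.982 V.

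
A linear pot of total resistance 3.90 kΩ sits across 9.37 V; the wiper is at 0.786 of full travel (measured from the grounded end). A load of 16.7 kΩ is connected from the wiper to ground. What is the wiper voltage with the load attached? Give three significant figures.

V ≈ 7.09 V

The wiper splits the pot into (1−α)R = 834.6 Ω above and αR = 3065 Ω below.
Lower section ‖ load = 2590 Ω.
V_wiper = 9.37 × 2590/(834.6 + 2590) = 7.09 V.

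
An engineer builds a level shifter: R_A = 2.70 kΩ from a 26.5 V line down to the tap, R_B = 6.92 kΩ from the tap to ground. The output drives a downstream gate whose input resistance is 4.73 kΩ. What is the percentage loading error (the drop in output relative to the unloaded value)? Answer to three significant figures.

Unloaded V = 26.5 × 6.92/9.620 = 19.06 V.
Loaded: R_B‖R_L = 2.810 kΩ, giving V = 26.5 × 2.810/5.510 = 13.51 V.
Drop = (19.06 − 13.51) / 19.06 = 29.1 %.

29.1 %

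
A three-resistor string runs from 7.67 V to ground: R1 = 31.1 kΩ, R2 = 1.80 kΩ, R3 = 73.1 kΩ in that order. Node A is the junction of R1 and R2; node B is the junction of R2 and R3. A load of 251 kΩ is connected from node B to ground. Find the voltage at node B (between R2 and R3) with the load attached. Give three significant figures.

At node B, R3 is in parallel with the load: R3‖R_L = 56.61 kΩ.
Below node A the resistance is R2 + (R3‖R_L) = 58.41 kΩ, so V_A = 7.67 × 58.41/89.51 = 5.005 V.
Then V_B = V_A × (R3‖R_L)/(R2 + R3‖R_L) = 5.005 × 56.61/58.41 = 4.85 V.

V ≈ 4.85 V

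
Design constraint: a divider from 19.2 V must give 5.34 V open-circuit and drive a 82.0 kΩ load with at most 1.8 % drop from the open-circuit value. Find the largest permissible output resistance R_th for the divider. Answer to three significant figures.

Loading drop = R_th/(R_th + R_L) ≤ 0.0180, so R_th ≤ R_L · ε/(1−ε) = 82.0 kΩ × 0.0180/0.9820 = 1.50 kΩ.
(Any R1, R2 with R2/(R1+R2) = 0.278 and R1‖R2 ≤ 1.50 kΩ will meet the spec.)

R_th ≤ 1.50 kΩ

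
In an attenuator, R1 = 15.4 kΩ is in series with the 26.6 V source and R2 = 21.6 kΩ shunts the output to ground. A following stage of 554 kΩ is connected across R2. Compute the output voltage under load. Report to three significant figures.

V_out ≈ 15.3 V

The load sits in parallel with R2: R2‖R_L = (21.6 × 554) / (21.6 + 554) = 20.79 kΩ.
V_out = 26.6 × 20.79 / (15.4 + 20.79) = 26.6 × 20.79/36.19 = 15.3 V.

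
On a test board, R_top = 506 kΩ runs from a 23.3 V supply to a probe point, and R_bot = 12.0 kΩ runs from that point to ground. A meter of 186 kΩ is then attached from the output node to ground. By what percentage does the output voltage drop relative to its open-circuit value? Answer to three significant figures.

The divider's output (Thévenin) resistance is R_top‖R_bot = 11.72 kΩ.
Fractional drop under load = R_th/(R_th + R_L) = 11.72 / (11.72 + 186) = 0.05929.
So the output falls by 5.93 %.

5.93 %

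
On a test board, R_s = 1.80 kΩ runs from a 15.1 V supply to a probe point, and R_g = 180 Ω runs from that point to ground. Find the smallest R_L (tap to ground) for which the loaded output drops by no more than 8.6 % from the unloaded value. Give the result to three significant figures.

Output resistance R_th = R_s‖R_g = (1800 × 180)/1980 = 163.6 Ω.
The fractional drop is R_th/(R_th + R_L); requiring this ≤ 0.0860 gives R_L ≥ R_th(1/0.0860 − 1) = 163.6 × 10.63 = 1.74 kΩ.

R_L(min) ≈ 1.74 kΩ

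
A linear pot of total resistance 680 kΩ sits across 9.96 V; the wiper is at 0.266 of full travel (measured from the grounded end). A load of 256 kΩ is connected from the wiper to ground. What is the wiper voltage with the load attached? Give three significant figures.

V ≈ 1.74 V

The wiper splits the pot into (1−α)R = 499.1 kΩ above and αR = 180.9 kΩ below.
Lower section ‖ load = 106.0 kΩ.
V_wiper = 9.96 × 106.0/(499.1 + 106.0) = 1.74 V.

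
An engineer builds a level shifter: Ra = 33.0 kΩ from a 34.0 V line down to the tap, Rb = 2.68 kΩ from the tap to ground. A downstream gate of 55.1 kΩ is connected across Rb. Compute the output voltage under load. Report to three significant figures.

V_out ≈ 2.44 V

The load sits in parallel with Rb: Rb‖R_L = (2.68 × 55.1) / (2.68 + 55.1) = 2.556 kΩ.
V_out = 34.0 × 2.556 / (33.0 + 2.556) = 34.0 × 2.556/35.56 = 2.44 V.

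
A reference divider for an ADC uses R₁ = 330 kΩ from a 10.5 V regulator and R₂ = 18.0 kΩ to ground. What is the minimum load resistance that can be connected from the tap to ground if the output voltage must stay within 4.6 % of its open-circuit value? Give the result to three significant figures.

R_L(min) ≈ 354 kΩ

Output resistance R_th = R₁‖R₂ = (330 × 18.0)/348.0 = 17.07 kΩ.
The fractional drop is R_th/(R_th + R_L); requiring this ≤ 0.0460 gives R_L ≥ R_th(1/0.0460 − 1) = 17.07 × 20.74 = 354 kΩ.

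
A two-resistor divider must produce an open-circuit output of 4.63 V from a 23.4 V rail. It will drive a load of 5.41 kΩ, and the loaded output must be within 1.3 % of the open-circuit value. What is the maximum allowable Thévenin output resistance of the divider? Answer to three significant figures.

R_th ≤ 71.3 Ω

Loading drop = R_th/(R_th + R_L) ≤ 0.0130, so R_th ≤ R_L · ε/(1−ε) = 5.41 kΩ × 0.0130/0.9870 = 71.3 Ω.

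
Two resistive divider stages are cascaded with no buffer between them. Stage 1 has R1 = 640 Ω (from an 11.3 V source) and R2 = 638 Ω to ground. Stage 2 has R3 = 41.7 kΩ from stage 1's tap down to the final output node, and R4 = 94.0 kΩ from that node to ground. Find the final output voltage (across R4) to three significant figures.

V_out ≈ 3.90 V

Stage 2 presents R3+R4 = 135700 Ω as a load on stage 1's tap.
Stage 1's lower leg becomes R2‖(R3+R4) = 635.0 Ω, so V_mid = 11.3 × 635.0/1275 = 5.628 V.
Stage 2 is itself unloaded: V_out = V_mid × R4/(R3+R4) = 5.628 × 94000/135700 = 3.90 V.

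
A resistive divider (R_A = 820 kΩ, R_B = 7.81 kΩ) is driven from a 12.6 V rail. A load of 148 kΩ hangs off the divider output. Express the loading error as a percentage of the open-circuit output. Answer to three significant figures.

4.97 %

The divider's output (Thévenin) resistance is R_A‖R_B = 7.736 kΩ.
Fractional drop under load = R_th/(R_th + R_L) = 7.736 / (7.736 + 148) = 0.04968.
So the output falls by 4.97 %.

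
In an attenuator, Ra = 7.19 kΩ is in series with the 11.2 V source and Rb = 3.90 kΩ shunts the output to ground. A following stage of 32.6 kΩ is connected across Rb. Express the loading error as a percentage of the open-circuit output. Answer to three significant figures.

7.20 %

The divider's output (Thévenin) resistance is Ra‖Rb = 2.528 kΩ.
Fractional drop under load = R_th/(R_th + R_L) = 2.528 / (2.528 + 32.6) = 0.07198.
So the output falls by 7.20 %.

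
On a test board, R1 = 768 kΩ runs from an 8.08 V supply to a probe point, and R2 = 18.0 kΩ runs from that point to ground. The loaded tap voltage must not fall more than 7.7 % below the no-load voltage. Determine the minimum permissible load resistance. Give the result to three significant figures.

Output resistance R_th = R1‖R2 = (768 × 18.0)/786.0 = 17.59 kΩ.
The fractional drop is R_th/(R_th + R_L); requiring this ≤ 0.0770 gives R_L ≥ R_th(1/0.0770 − 1) = 17.59 × 11.99 = 211 kΩ.

R_L(min) ≈ 211 kΩ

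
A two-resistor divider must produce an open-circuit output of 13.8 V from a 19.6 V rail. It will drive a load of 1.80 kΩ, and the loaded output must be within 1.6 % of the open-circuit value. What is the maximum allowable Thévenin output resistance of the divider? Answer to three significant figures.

Loading drop = R_th/(R_th + R_L) ≤ 0.0160, so R_th ≤ R_L · ε/(1−ε) = 1.80 kΩ × 0.0160/0.9840 = 29.3 Ω.
(Any R1, R2 with R2/(R1+R2) = 0.704 and R1‖R2 ≤ 29.3 Ω will meet the spec.)

R_th ≤ 29.3 Ω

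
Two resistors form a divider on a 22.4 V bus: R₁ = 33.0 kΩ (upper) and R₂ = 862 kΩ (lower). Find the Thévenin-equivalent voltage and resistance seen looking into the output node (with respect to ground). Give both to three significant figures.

V_th is the open-circuit tap voltage: 22.4 × 862/(33.0 + 862) = 21.6 V.
With the supply zeroed, R₁ and R₂ appear in parallel from the tap: R_th = R₁‖R₂ = (33.0 × 862)/895.0 = 31.8 kΩ.

V_th = 21.6 V, R_th = 31.8 kΩ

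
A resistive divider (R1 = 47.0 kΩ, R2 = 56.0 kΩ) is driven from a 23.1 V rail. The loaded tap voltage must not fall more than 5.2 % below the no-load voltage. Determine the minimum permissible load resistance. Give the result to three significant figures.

R_L(min) ≈ 466 kΩ

Output resistance R_th = R1‖R2 = (47.0 × 56.0)/103.0 = 25.55 kΩ.
The fractional drop is R_th/(R_th + R_L); requiring this ≤ 0.0520 gives R_L ≥ R_th(1/0.0520 − 1) = 25.55 × 18.23 = 466 kΩ.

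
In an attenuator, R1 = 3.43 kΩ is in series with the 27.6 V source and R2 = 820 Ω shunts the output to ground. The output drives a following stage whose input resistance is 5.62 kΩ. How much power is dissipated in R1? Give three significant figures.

P ≈ 152 mW

Total resistance from the source is R1 + (R2‖R_L) = 4146 Ω, so I = 27.6/4146 Ω = 6.658 mA.
P = I²·R1 = (6.658 mA)² × 3.43 kΩ = 152 mW.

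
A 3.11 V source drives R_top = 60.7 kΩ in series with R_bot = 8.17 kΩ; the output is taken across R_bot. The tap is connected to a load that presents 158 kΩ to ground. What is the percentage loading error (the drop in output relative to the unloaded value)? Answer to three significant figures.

4.36 %

The divider's output (Thévenin) resistance is R_top‖R_bot = 7.201 kΩ.
Fractional drop under load = R_th/(R_th + R_L) = 7.201 / (7.201 + 158) = 0.04359.
So the output falls by 4.36 %.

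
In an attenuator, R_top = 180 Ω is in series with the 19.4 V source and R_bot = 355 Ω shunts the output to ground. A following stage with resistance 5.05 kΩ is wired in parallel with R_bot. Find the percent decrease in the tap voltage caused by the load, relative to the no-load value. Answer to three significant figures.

2.31 %

The divider's output (Thévenin) resistance is R_top‖R_bot = 119.4 Ω.
Fractional drop under load = R_th/(R_th + R_L) = 119.4 / (119.4 + 5050) = 0.02310.
So the output falls by 2.31 %.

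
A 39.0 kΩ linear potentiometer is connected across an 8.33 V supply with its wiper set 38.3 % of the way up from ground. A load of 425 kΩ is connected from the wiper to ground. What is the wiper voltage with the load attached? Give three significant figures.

V ≈ 3.12 V

The wiper splits the pot into (1−α)R = 24.06 kΩ above and αR = 14.94 kΩ below.
Lower section ‖ load = 14.43 kΩ.
V_wiper = 8.33 × 14.43/(24.06 + 14.43) = 3.12 V.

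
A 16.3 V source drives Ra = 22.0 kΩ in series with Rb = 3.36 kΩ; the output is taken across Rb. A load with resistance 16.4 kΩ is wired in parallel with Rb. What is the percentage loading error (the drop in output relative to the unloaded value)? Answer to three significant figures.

15.1 %

Unloaded V = 16.3 × 3.36/25.36 = 2.160 V.
Loaded: Rb‖R_L = 2.789 kΩ, giving V = 16.3 × 2.789/24.79 = 1.834 V.
Drop = (2.160 − 1.834) / 2.160 = 15.1 %.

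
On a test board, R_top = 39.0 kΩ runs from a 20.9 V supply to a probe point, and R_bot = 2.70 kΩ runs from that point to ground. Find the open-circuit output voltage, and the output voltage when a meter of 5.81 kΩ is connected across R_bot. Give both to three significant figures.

Unloaded: 1.35 V; loaded: 0.943 V

Open-circuit: V = 20.9 × 2.70/(39.0 + 2.70) = 1.35 V.
With the load, R_bot becomes R_bot‖R_L = 1.843 kΩ, so V = 20.9 × 1.843/40.84 = 0.943 V.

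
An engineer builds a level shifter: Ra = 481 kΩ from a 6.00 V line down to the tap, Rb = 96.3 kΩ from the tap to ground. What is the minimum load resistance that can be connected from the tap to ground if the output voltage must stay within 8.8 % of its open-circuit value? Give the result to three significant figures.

R_L(min) ≈ 832 kΩ

Output resistance R_th = Ra‖Rb = (481 × 96.3)/577.3 = 80.24 kΩ.
The fractional drop is R_th/(R_th + R_L); requiring this ≤ 0.0880 gives R_L ≥ R_th(1/0.0880 − 1) = 80.24 × 10.36 = 832 kΩ.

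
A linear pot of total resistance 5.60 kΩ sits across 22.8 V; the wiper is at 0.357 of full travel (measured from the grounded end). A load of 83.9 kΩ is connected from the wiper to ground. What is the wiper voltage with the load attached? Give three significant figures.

V ≈ 8.02 V

The wiper splits the pot into (1−α)R = 3.601 kΩ above and αR = 1.999 kΩ below.
Lower section ‖ load = 1.953 kΩ.
V_wiper = 22.8 × 1.953/(3.601 + 1.953) = 8.02 V.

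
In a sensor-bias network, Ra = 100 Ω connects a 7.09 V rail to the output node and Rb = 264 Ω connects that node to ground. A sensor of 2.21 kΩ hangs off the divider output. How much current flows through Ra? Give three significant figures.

Rb‖R_L = 235.8 Ω, so the source sees Ra + Rb‖R_L = 335.8 Ω.
I = 7.09 V / 335.8 Ω = 21.1 mA.

I ≈ 21.1 mA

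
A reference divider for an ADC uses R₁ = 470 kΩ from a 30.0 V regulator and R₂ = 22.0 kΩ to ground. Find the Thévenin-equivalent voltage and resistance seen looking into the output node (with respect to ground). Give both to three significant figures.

V_th = 1.34 V, R_th = 21.0 kΩ

V_th is the open-circuit tap voltage: 30.0 × 22.0/(470 + 22.0) = 1.34 V.
With the supply zeroed, R₁ and R₂ appear in parallel from the tap: R_th = R₁‖R₂ = (470 × 22.0)/492.0 = 21.0 kΩ.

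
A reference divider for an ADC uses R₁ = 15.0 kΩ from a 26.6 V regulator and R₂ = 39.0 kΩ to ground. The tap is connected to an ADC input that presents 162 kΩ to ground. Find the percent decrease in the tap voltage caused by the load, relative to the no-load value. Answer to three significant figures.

6.27 %

The divider's output (Thévenin) resistance is R₁‖R₂ = 10.83 kΩ.
Fractional drop under load = R_th/(R_th + R_L) = 10.83 / (10.83 + 162) = 0.06268.
So the output falls by 6.27 %.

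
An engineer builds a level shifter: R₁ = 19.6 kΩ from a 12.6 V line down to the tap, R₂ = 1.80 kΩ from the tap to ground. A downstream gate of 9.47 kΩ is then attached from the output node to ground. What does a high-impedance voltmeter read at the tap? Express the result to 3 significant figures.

V_out ≈ 0.903 V

The load sits in parallel with R₂: R₂‖R_L = (1.80 × 9.47) / (1.80 + 9.47) = 1.513 kΩ.
V_out = 12.6 × 1.513 / (19.6 + 1.513) = 12.6 × 1.513/21.11 = 0.903 V.
(Unloaded it would have been 1.06 V.)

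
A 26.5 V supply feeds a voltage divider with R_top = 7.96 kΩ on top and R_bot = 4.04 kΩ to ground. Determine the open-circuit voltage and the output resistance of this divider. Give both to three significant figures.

V_th is the open-circuit tap voltage: 26.5 × 4.04/(7.96 + 4.04) = 8.92 V.
With the supply zeroed, R_top and R_bot appear in parallel from the tap: R_th = R_top‖R_bot = (7.96 × 4.04)/12.00 = 2.68 kΩ.

V_th = 8.92 V, R_th = 2.68 kΩ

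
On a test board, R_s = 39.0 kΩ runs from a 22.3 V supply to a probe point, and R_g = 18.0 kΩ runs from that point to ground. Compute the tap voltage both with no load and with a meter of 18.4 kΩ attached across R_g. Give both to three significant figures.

Open-circuit: V = 22.3 × 18.0/(39.0 + 18.0) = 7.04 V.
With the load, R_g becomes R_g‖R_L = 9.099 kΩ, so V = 22.3 × 9.099/48.10 = 4.22 V.

Unloaded: 7.04 V; loaded: 4.22 V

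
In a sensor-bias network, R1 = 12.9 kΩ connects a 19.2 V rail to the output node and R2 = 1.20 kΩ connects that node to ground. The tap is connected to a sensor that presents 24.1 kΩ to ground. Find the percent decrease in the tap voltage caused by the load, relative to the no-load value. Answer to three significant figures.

4.36 %

The divider's output (Thévenin) resistance is R1‖R2 = 1.098 kΩ.
Fractional drop under load = R_th/(R_th + R_L) = 1.098 / (1.098 + 24.1) = 0.04357.
So the output falls by 4.36 %.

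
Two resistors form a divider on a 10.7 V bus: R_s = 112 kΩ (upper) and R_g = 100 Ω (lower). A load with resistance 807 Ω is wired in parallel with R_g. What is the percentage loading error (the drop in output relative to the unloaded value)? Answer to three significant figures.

The divider's output (Thévenin) resistance is R_s‖R_g = 99.91 Ω.
Fractional drop under load = R_th/(R_th + R_L) = 99.91 / (99.91 + 807) = 0.1102.
So the output falls by 11.0 %.

11.0 %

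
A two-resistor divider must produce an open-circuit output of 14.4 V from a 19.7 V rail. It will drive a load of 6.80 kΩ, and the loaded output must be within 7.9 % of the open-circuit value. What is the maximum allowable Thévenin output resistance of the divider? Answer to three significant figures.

Loading drop = R_th/(R_th + R_L) ≤ 0.0790, so R_th ≤ R_L · ε/(1−ε) = 6.80 kΩ × 0.0790/0.9210 = 583 Ω.

R_th ≤ 583 Ω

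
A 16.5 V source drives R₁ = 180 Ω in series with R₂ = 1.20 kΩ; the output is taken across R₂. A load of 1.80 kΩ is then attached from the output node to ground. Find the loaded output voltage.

V_out ≈ 13.2 V

The load sits in parallel with R₂: R₂‖R_L = (1200 × 1800) / (1200 + 1800) = 720.0 Ω.
V_out = 16.5 × 720.0 / (180 + 720.0) = 16.5 × 720.0/900.0 = 13.2 V.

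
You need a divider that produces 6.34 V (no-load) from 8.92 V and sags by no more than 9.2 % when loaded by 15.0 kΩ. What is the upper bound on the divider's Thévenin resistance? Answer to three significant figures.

R_th ≤ 1.52 kΩ

Loading drop = R_th/(R_th + R_L) ≤ 0.0920, so R_th ≤ R_L · ε/(1−ε) = 15.0 kΩ × 0.0920/0.9080 = 1.52 kΩ.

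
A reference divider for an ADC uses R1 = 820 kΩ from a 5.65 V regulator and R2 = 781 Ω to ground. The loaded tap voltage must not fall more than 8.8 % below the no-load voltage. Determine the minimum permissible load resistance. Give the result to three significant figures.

R_L(min) ≈ 8.09 kΩ

Output resistance R_th = R1‖R2 = (820000 × 781)/820800 = 780.3 Ω.
The fractional drop is R_th/(R_th + R_L); requiring this ≤ 0.0880 gives R_L ≥ R_th(1/0.0880 − 1) = 780.3 × 10.36 = 8.09 kΩ.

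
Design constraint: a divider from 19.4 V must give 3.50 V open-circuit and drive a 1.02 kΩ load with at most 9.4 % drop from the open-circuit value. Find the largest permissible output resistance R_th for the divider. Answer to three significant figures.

Loading drop = R_th/(R_th + R_L) ≤ 0.0940, so R_th ≤ R_L · ε/(1−ε) = 1.02 kΩ × 0.0940/0.9060 = 106 Ω.
(Any R1, R2 with R2/(R1+R2) = 0.180 and R1‖R2 ≤ 106 Ω will meet the spec.)

R_th ≤ 106 Ω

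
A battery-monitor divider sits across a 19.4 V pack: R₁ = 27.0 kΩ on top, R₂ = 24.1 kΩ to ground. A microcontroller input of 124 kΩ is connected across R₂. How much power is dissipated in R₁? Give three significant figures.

P ≈ 4.57 mW

Total resistance from the source is R₁ + (R₂‖R_L) = 47.18 kΩ, so I = 19.4/47.18 kΩ = 0.4112 mA.
P = I²·R₁ = (0.4112 mA)² × 27.0 kΩ = 4.57 mW.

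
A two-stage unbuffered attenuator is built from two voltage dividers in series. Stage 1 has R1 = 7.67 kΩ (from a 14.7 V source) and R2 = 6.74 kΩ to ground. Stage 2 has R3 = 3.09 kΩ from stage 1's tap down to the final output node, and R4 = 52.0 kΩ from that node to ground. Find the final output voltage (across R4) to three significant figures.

V_out ≈ 6.09 V

Stage 2 presents R3+R4 = 55.09 kΩ as a load on stage 1's tap.
Stage 1's lower leg becomes R2‖(R3+R4) = 6.005 kΩ, so V_mid = 14.7 × 6.005/13.68 = 6.455 V.
Stage 2 is itself unloaded: V_out = V_mid × R4/(R3+R4) = 6.455 × 52.0/55.09 = 6.09 V.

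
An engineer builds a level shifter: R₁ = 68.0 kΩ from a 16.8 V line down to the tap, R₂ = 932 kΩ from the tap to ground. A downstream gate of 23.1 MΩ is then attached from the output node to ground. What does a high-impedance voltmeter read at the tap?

The load sits in parallel with R₂: R₂‖R_L = (932 × 23100) / (932 + 23100) = 895.9 kΩ.
V_out = 16.8 × 895.9 / (68.0 + 895.9) = 16.8 × 895.9/963.9 = 15.6 V.

V_out ≈ 15.6 V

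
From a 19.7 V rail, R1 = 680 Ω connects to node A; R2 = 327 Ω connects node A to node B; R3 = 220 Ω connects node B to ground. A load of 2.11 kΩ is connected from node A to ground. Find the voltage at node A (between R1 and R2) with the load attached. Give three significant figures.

Below node A the series string R2+R3 = 547.0 Ω sits in parallel with the 2110 Ω load: 434.4 Ω.
V_A = 19.7 × 434.4/(680 + 434.4) = 7.68 V.

V ≈ 7.68 V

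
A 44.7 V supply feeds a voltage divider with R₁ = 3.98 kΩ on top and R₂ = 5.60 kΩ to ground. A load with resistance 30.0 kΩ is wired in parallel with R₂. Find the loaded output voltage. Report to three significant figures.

V_out ≈ 24.2 V

The load sits in parallel with R₂: R₂‖R_L = (5.60 × 30.0) / (5.60 + 30.0) = 4.719 kΩ.
V_out = 44.7 × 4.719 / (3.98 + 4.719) = 44.7 × 4.719/8.699 = 24.2 V.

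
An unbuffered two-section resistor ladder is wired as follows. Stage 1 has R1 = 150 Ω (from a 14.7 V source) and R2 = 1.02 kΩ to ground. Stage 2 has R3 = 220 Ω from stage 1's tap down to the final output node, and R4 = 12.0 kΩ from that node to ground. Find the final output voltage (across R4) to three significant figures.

V_out ≈ 12.5 V

Stage 2 presents R3+R4 = 12220 Ω as a load on stage 1's tap.
Stage 1's lower leg becomes R2‖(R3+R4) = 941.4 Ω, so V_mid = 14.7 × 941.4/1091 = 12.68 V.
Stage 2 is itself unloaded: V_out = V_mid × R4/(R3+R4) = 12.68 × 12000/12220 = 12.5 V.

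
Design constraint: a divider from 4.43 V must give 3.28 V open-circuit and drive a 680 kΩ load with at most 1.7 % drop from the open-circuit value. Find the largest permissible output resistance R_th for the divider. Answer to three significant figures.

Loading drop = R_th/(R_th + R_L) ≤ 0.0170, so R_th ≤ R_L · ε/(1−ε) = 680 kΩ × 0.0170/0.9830 = 11.8 kΩ.

R_th ≤ 11.8 kΩ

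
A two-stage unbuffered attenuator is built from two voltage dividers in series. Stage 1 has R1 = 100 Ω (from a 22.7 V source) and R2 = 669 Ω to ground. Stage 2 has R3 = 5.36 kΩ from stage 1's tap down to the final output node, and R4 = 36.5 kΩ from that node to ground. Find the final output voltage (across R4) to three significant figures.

Stage 2 presents R3+R4 = 41860 Ω as a load on stage 1's tap.
Stage 1's lower leg becomes R2‖(R3+R4) = 658.5 Ω, so V_mid = 22.7 × 658.5/758.5 = 19.71 V.
Stage 2 is itself unloaded: V_out = V_mid × R4/(R3+R4) = 19.71 × 36500/41860 = 17.2 V.

V_out ≈ 17.2 V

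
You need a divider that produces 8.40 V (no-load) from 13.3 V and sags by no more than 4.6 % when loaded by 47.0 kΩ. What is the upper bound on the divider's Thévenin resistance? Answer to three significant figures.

Loading drop = R_th/(R_th + R_L) ≤ 0.0460, so R_th ≤ R_L · ε/(1−ε) = 47.0 kΩ × 0.0460/0.9540 = 2.27 kΩ.

R_th ≤ 2.27 kΩ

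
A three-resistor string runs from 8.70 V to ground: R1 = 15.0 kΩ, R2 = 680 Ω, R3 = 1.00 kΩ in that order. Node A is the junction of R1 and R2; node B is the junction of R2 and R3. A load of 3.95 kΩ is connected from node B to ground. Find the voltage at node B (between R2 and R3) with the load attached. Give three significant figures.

V ≈ 0.421 V

At node B, R3 is in parallel with the load: R3‖R_L = 798.0 Ω.
Below node A the resistance is R2 + (R3‖R_L) = 1478 Ω, so V_A = 8.70 × 1478/16480 = 0.7803 V.
Then V_B = V_A × (R3‖R_L)/(R2 + R3‖R_L) = 0.7803 × 798.0/1478 = 0.421 V.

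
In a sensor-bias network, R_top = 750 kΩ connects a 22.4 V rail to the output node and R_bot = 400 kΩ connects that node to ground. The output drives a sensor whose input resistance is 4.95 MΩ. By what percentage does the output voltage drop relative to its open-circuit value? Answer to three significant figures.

The divider's output (Thévenin) resistance is R_top‖R_bot = 260.9 kΩ.
Fractional drop under load = R_th/(R_th + R_L) = 260.9 / (260.9 + 4950) = 0.05006.
So the output falls by 5.01 %.

5.01 %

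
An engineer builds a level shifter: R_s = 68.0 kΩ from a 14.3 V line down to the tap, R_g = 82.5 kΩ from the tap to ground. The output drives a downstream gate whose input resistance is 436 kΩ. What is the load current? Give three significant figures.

R_g‖R_L = 69.37 kΩ; V_out = 14.3 × 69.37/137.4 = 7.221 V.
I_L = V_out / R_L = 7.221 / 436 kΩ = 0.0166 mA.

I_L ≈ 0.0166 mA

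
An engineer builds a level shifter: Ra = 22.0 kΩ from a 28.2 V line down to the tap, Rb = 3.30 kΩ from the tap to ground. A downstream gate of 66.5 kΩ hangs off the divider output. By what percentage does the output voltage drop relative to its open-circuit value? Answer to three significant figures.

The divider's output (Thévenin) resistance is Ra‖Rb = 2.870 kΩ.
Fractional drop under load = R_th/(R_th + R_L) = 2.870 / (2.870 + 66.5) = 0.04137.
So the output falls by 4.14 %.

4.14 %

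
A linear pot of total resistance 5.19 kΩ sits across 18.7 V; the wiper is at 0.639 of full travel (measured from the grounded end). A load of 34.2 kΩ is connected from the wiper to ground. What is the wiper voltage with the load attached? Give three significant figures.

The wiper splits the pot into (1−α)R = 1.874 kΩ above and αR = 3.316 kΩ below.
Lower section ‖ load = 3.023 kΩ.
V_wiper = 18.7 × 3.023/(1.874 + 3.023) = 11.5 V.

V ≈ 11.5 V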